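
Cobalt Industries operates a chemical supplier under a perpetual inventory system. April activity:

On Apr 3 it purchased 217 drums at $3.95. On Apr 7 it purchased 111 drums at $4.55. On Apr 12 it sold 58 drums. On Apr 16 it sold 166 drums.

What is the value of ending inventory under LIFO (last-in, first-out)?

Ending inventory = $410.80

Apr 12, 58 sold [LIFO — newest first]: 58 @ $4.55 = $263.90
Apr 16, 166 sold [LIFO — newest first]: 53 @ $4.55 + 113 @ $3.95 = $687.50
Total COGS = $263.90 + $687.50 = $951.40
Ending inventory: 104 @ $3.95 = $410.80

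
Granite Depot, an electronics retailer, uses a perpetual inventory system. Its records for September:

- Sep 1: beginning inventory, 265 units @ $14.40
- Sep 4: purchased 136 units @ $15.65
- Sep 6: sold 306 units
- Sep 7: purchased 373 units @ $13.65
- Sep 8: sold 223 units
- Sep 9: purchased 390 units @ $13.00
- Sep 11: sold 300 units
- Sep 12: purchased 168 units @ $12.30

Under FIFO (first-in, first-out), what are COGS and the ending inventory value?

Sep 6, 306 sold [FIFO — oldest first]: 265 @ $14.40 + 41 @ $15.65 = $4,457.65
Sep 8, 223 sold [FIFO — oldest first]: 95 @ $15.65 + 128 @ $13.65 = $3,233.95
Sep 11, 300 sold [FIFO — oldest first]: 245 @ $13.65 + 55 @ $13.00 = $4,059.25
Total COGS = $4,457.65 + $3,233.95 + $4,059.25 = $11,750.85
Ending inventory: 335 @ $13.00 + 168 @ $12.30 = $6,421.40

COGS = $11,750.85; ending inventory = $6,421.40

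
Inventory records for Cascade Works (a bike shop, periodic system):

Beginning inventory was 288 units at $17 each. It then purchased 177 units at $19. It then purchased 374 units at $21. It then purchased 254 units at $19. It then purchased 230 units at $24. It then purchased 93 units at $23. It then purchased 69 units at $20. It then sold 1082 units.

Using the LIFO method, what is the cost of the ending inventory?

Sale 1 (1082) [LIFO — newest first]: 69 @ $20 + 93 @ $23 + 230 @ $24 + 254 @ $19 + 374 @ $21 + 62 @ $19 = $22,897
Ending inventory: 288 @ $17 + 115 @ $19 = $7,081

Ending inventory = $7,081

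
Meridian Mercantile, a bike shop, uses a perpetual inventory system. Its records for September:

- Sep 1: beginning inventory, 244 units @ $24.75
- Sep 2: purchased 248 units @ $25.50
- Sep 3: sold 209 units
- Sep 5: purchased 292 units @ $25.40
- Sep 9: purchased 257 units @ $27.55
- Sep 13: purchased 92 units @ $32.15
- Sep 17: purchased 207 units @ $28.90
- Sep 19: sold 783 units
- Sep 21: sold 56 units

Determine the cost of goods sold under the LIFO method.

Sep 3, 209 sold [LIFO — newest first]: 209 @ $25.50 = $5,329.50
Sep 19, 783 sold [LIFO — newest first]: 207 @ $28.90 + 92 @ $32.15 + 257 @ $27.55 + 227 @ $25.40 = $21,786.25
Sep 21, 56 sold [LIFO — newest first]: 56 @ $25.40 = $1,422.40
Total COGS = $5,329.50 + $21,786.25 + $1,422.40 = $28,538.15
Ending inventory: 244 @ $24.75 + 39 @ $25.50 + 9 @ $25.40 = $7,262.10

COGS = $28,538.15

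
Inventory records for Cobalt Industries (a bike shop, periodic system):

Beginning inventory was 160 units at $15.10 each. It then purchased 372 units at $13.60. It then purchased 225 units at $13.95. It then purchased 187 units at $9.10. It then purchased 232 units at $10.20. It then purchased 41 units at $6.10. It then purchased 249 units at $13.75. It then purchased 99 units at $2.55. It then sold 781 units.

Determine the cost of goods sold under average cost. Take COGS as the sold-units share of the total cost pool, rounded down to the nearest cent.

Sale 1, sell 781: 781/1565 × $18,608.35 → $9,286.33
Ending inventory (cost pool remaining) = $9,322.02
Check: goods available $18,608.35 = COGS $9,286.33 + ending $9,322.02

COGS = $9,286.33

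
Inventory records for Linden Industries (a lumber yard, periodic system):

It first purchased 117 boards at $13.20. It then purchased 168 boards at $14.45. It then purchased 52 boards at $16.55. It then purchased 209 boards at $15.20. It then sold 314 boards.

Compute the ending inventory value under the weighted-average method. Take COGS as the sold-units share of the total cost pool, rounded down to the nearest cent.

Sale 1, sell 314: 314/546 × $8,009.40 → $4,606.13
Ending inventory (cost pool remaining) = $3,403.27
Check: goods available $8,009.40 = COGS $4,606.13 + ending $3,403.27

Ending inventory = $3,403.27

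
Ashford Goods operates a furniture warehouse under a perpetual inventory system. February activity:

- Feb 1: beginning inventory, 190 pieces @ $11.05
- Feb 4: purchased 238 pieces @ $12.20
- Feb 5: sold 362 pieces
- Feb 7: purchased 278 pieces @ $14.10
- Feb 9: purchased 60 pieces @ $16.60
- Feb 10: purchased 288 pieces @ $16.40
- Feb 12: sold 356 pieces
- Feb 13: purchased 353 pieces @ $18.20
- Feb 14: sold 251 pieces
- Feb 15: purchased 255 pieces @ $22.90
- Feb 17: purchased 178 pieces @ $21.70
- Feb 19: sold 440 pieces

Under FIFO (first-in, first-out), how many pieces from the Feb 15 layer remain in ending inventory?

253

Feb 5, 362 sold [FIFO — oldest first]: 190 @ $11.05 + 172 @ $12.20 = $4,197.90
Feb 12, 356 sold [FIFO — oldest first]: 66 @ $12.20 + 278 @ $14.10 + 12 @ $16.60 = $4,924.20
Feb 14, 251 sold [FIFO — oldest first]: 48 @ $16.60 + 203 @ $16.40 = $4,126.00
Feb 19, 440 sold [FIFO — oldest first]: 85 @ $16.40 + 353 @ $18.20 + 2 @ $22.90 = $7,864.40
Total COGS = $4,197.90 + $4,924.20 + $4,126.00 + $7,864.40 = $21,112.50
Ending inventory: 253 @ $22.90 + 178 @ $21.70 = $9,656.30
Check: goods available $30,768.80 = COGS $21,112.50 + ending $9,656.30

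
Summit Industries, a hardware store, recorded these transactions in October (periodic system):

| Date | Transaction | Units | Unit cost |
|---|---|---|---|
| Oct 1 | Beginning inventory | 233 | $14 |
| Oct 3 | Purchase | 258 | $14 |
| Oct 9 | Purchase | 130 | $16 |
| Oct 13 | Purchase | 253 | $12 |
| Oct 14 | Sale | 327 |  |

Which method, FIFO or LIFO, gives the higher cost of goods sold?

FIFO COGS: 233 @ $14 + 94 @ $14 = $4,578
LIFO COGS: 253 @ $12 + 74 @ $16 = $4,220

FIFO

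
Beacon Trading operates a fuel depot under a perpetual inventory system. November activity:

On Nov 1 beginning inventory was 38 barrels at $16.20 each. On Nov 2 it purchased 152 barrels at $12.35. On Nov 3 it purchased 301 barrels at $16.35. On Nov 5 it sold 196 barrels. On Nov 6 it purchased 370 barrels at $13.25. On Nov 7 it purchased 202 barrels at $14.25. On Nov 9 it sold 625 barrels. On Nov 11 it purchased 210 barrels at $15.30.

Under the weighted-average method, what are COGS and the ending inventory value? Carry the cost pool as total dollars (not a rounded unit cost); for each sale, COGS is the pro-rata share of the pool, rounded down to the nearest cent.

After Nov 1: 38 on hand, pool $615.60 (≈ $16.2000 each)
After Nov 2: 190 on hand, pool $2,492.80 (≈ $13.1200 each)
After Nov 3: 491 on hand, pool $7,414.15 (≈ $15.1001 each)
Nov 5, sell 196: 196/491 × $7,414.15 → $2,959.61
After Nov 6: 665 on hand, pool $9,357.04 (≈ $14.0707 each)
After Nov 7: 867 on hand, pool $12,235.54 (≈ $14.1125 each)
Nov 9, sell 625: 625/867 × $12,235.54 → $8,820.31
After Nov 11: 452 on hand, pool $6,628.23 (≈ $14.6642 each)
Total COGS = $2,959.61 + $8,820.31 = $11,779.92
Ending inventory (cost pool remaining) = $6,628.23

COGS = $11,779.92; ending inventory = $6,628.23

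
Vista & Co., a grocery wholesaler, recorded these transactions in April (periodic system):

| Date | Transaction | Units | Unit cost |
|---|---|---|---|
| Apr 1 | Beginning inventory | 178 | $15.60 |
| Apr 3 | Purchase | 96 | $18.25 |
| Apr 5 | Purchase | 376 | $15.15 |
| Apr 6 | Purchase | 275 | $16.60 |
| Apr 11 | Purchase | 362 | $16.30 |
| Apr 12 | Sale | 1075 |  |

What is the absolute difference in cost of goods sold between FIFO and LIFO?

$58.30

FIFO COGS: 178 @ $15.60 + 96 @ $18.25 + 376 @ $15.15 + 275 @ $16.60 + 150 @ $16.30 = $17,235.20
LIFO COGS: 362 @ $16.30 + 275 @ $16.60 + 376 @ $15.15 + 62 @ $18.25 = $17,293.50
Difference = |$17,235.20 − $17,293.50| = $58.30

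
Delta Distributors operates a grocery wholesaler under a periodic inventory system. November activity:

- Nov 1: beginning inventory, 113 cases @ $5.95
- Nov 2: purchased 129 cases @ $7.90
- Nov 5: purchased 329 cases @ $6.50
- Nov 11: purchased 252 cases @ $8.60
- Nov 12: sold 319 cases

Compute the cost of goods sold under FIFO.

Nov 12, 319 sold [FIFO — oldest first]: 113 @ $5.95 + 129 @ $7.90 + 77 @ $6.50 = $2,191.95
Ending inventory: 252 @ $6.50 + 252 @ $8.60 = $3,805.20

COGS = $2,191.95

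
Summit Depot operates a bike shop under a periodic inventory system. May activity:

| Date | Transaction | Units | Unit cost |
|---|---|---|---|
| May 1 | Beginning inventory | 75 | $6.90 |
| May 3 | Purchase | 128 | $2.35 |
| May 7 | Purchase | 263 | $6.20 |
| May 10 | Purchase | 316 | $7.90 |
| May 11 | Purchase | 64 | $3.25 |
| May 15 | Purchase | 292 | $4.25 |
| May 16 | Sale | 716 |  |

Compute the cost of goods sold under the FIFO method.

May 16, 716 sold [FIFO — oldest first]: 75 @ $6.90 + 128 @ $2.35 + 263 @ $6.20 + 250 @ $7.90 = $4,423.90
Ending inventory: 66 @ $7.90 + 64 @ $3.25 + 292 @ $4.25 = $1,970.40

COGS = $4,423.90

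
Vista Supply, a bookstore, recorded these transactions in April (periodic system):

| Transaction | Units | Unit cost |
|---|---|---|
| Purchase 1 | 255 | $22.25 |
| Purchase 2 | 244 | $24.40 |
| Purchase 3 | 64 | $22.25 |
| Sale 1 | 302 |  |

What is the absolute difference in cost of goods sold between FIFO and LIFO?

$410.65

FIFO COGS: 255 @ $22.25 + 47 @ $24.40 = $6,820.55
LIFO COGS: 64 @ $22.25 + 238 @ $24.40 = $7,231.20
Difference = |$6,820.55 − $7,231.20| = $410.65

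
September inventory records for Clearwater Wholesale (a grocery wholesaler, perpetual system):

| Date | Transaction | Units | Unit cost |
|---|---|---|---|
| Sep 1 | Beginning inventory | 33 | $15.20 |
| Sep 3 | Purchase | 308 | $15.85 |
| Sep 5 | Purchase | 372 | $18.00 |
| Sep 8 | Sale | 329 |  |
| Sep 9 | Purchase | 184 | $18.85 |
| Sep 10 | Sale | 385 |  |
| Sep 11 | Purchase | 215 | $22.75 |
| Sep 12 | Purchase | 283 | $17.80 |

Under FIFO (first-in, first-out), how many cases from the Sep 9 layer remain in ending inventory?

Sep 8, 329 sold [FIFO — oldest first]: 33 @ $15.20 + 296 @ $15.85 = $5,193.20
Sep 10, 385 sold [FIFO — oldest first]: 12 @ $15.85 + 372 @ $18.00 + 1 @ $18.85 = $6,905.05
Total COGS = $5,193.20 + $6,905.05 = $12,098.25
Ending inventory: 183 @ $18.85 + 215 @ $22.75 + 283 @ $17.80 = $13,378.20
Check: goods available $25,476.45 = COGS $12,098.25 + ending $13,378.20

183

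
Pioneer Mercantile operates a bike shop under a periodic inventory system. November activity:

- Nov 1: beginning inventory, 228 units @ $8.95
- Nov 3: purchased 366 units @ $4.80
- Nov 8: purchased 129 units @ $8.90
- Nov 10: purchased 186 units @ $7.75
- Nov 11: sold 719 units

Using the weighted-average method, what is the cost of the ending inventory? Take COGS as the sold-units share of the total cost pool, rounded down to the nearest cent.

Ending inventory = $1,335.02

Nov 11, sell 719: 719/909 × $6,387.00 → $5,051.98
Ending inventory (cost pool remaining) = $1,335.02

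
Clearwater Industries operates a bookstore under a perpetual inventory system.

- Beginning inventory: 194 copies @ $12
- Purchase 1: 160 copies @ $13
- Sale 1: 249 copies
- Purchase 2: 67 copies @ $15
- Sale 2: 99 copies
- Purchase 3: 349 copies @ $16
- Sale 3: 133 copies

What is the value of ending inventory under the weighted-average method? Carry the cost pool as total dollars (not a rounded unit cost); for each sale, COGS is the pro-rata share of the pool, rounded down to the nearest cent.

Ending inventory = $4,496.26

After Beginning: 194 on hand, pool $2,328.00 (≈ $12.0000 each)
After Purchase 1: 354 on hand, pool $4,408.00 (≈ $12.4520 each)
Sale 1, sell 249: 249/354 × $4,408.00 → $3,100.54
After Purchase 2: 172 on hand, pool $2,312.46 (≈ $13.4445 each)
Sale 2, sell 99: 99/172 × $2,312.46 → $1,331.00
After Purchase 3: 422 on hand, pool $6,565.46 (≈ $15.5580 each)
Sale 3, sell 133: 133/422 × $6,565.46 → $2,069.20
Total COGS = $3,100.54 + $1,331.00 + $2,069.20 = $6,500.74
Ending inventory (cost pool remaining) = $4,496.26
Check: goods available $10,997.00 = COGS $6,500.74 + ending $4,496.26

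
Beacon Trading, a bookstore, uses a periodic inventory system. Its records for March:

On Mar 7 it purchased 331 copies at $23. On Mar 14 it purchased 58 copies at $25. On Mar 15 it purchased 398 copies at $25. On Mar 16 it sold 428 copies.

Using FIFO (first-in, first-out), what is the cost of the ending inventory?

Ending inventory = $8,975

Mar 16, 428 sold [FIFO — oldest first]: 331 @ $23 + 58 @ $25 + 39 @ $25 = $10,038
Ending inventory: 359 @ $25 = $8,975
Check: goods available $19,013 = COGS $10,038 + ending $8,975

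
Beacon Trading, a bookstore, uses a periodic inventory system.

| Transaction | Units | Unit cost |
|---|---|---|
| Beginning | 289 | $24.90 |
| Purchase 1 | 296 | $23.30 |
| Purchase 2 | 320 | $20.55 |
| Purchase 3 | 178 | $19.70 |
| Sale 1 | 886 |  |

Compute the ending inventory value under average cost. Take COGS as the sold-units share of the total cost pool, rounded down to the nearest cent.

Ending inventory = $4,397.58

Sale 1, sell 886: 886/1083 × $24,175.50 → $19,777.92
Ending inventory (cost pool remaining) = $4,397.58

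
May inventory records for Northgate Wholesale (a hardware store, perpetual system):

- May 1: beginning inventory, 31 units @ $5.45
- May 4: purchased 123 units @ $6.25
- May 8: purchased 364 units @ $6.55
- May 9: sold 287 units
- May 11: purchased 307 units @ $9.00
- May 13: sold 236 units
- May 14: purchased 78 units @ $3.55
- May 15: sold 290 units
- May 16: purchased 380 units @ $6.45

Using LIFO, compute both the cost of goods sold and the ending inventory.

COGS = $5,824.10; ending inventory = $2,988.70

May 9, 287 sold [LIFO — newest first]: 287 @ $6.55 = $1,879.85
May 13, 236 sold [LIFO — newest first]: 236 @ $9.00 = $2,124.00
May 15, 290 sold [LIFO — newest first]: 78 @ $3.55 + 71 @ $9.00 + 77 @ $6.55 + 64 @ $6.25 = $1,820.25
Total COGS = $1,879.85 + $2,124.00 + $1,820.25 = $5,824.10
Ending inventory: 31 @ $5.45 + 59 @ $6.25 + 380 @ $6.45 = $2,988.70
Check: goods available $8,812.80 = COGS $5,824.10 + ending $2,988.70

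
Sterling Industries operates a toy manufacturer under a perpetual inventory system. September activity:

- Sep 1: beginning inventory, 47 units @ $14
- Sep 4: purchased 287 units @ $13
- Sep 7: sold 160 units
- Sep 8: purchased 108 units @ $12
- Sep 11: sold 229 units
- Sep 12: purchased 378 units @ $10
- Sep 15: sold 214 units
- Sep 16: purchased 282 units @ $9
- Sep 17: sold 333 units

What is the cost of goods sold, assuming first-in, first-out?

COGS = $10,509

Sep 7, 160 sold [FIFO — oldest first]: 47 @ $14 + 113 @ $13 = $2,127
Sep 11, 229 sold [FIFO — oldest first]: 174 @ $13 + 55 @ $12 = $2,922
Sep 15, 214 sold [FIFO — oldest first]: 53 @ $12 + 161 @ $10 = $2,246
Sep 17, 333 sold [FIFO — oldest first]: 217 @ $10 + 116 @ $9 = $3,214
Total COGS = $2,127 + $2,922 + $2,246 + $3,214 = $10,509
Ending inventory: 166 @ $9 = $1,494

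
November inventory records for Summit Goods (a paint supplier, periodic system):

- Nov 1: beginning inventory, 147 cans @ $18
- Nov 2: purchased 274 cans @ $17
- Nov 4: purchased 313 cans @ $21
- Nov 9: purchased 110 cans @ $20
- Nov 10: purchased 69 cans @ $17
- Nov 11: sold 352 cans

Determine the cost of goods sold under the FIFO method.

Nov 11, 352 sold [FIFO — oldest first]: 147 @ $18 + 205 @ $17 = $6,131
Ending inventory: 69 @ $17 + 313 @ $21 + 110 @ $20 + 69 @ $17 = $11,119

COGS = $6,131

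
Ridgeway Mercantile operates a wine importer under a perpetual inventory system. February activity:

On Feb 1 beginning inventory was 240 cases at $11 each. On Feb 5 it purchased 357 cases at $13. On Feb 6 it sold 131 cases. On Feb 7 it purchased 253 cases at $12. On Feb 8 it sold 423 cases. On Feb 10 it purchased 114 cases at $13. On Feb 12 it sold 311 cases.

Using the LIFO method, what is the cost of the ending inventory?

Feb 6, 131 sold [LIFO — newest first]: 131 @ $13 = $1,703
Feb 8, 423 sold [LIFO — newest first]: 253 @ $12 + 170 @ $13 = $5,246
Feb 12, 311 sold [LIFO — newest first]: 114 @ $13 + 56 @ $13 + 141 @ $11 = $3,761
Total COGS = $1,703 + $5,246 + $3,761 = $10,710
Ending inventory: 99 @ $11 = $1,089
Check: goods available $11,799 = COGS $10,710 + ending $1,089

Ending inventory = $1,089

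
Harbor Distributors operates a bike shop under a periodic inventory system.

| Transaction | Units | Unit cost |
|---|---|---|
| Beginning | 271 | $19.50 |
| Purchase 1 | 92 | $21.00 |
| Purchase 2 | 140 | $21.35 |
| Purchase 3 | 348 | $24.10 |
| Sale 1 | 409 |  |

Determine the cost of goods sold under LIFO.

Sale 1 (409) [LIFO — newest first]: 348 @ $24.10 + 61 @ $21.35 = $9,689.15
Ending inventory: 271 @ $19.50 + 92 @ $21.00 + 79 @ $21.35 = $8,903.15
Check: goods available $18,592.30 = COGS $9,689.15 + ending $8,903.15

COGS = $9,689.15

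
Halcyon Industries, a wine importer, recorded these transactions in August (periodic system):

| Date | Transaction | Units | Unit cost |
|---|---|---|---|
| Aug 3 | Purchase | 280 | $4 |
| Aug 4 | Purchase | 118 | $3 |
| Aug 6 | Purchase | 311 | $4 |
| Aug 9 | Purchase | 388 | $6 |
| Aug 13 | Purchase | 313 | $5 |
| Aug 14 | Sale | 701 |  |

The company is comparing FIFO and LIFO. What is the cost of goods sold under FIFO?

COGS = $2,686

FIFO COGS: 280 @ $4 + 118 @ $3 + 303 @ $4 = $2,686
LIFO COGS: 313 @ $5 + 388 @ $6 = $3,893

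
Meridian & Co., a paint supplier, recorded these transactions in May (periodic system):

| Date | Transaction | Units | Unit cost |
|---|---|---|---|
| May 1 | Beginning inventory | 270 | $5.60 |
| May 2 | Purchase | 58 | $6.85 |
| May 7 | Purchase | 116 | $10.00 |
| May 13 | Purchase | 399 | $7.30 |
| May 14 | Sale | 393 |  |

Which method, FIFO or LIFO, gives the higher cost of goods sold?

LIFO

FIFO COGS: 270 @ $5.60 + 58 @ $6.85 + 65 @ $10.00 = $2,559.30
LIFO COGS: 393 @ $7.30 = $2,868.90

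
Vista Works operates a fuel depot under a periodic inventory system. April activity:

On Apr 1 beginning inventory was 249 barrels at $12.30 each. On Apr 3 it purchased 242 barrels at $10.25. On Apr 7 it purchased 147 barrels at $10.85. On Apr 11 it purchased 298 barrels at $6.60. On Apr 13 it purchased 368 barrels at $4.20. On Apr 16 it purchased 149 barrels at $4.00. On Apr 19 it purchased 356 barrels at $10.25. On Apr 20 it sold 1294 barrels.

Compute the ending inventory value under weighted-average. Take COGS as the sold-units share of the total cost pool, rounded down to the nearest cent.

Ending inventory = $4,240.58

Apr 20, sell 1294: 1294/1809 × $14,895.55 → $10,654.97
Ending inventory (cost pool remaining) = $4,240.58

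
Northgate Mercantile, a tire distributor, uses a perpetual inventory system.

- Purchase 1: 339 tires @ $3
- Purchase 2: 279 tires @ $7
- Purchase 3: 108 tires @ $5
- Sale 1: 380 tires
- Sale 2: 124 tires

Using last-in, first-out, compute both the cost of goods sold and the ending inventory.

Sale 1 (380) [LIFO — newest first]: 108 @ $5 + 272 @ $7 = $2,444
Sale 2 (124) [LIFO — newest first]: 7 @ $7 + 117 @ $3 = $400
Total COGS = $2,444 + $400 = $2,844
Ending inventory: 222 @ $3 = $666
Check: goods available $3,510 = COGS $2,844 + ending $666

COGS = $2,844; ending inventory = $666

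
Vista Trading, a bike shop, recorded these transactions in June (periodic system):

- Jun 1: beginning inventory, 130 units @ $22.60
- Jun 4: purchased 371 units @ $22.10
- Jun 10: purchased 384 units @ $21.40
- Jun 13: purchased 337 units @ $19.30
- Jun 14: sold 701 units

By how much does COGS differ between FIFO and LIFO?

FIFO COGS: 130 @ $22.60 + 371 @ $22.10 + 200 @ $21.40 = $15,417.10
LIFO COGS: 337 @ $19.30 + 364 @ $21.40 = $14,293.70
Difference = |$15,417.10 − $14,293.70| = $1,123.40

$1,123.40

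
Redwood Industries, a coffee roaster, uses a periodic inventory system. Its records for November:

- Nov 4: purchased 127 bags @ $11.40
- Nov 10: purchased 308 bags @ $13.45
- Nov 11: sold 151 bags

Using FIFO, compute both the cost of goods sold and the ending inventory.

COGS = $1,770.60; ending inventory = $3,819.80

Nov 11, 151 sold [FIFO — oldest first]: 127 @ $11.40 + 24 @ $13.45 = $1,770.60
Ending inventory: 284 @ $13.45 = $3,819.80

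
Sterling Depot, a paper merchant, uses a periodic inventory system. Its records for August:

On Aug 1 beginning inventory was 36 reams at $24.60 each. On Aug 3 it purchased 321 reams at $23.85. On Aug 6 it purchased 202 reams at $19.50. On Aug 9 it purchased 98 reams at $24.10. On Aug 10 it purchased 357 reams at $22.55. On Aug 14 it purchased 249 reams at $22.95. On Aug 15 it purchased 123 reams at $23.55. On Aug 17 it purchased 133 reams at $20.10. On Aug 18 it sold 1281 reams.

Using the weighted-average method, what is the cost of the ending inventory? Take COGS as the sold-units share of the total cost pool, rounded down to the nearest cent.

Aug 18, sell 1281: 1281/1519 × $34,177.10 → $28,822.16
Ending inventory (cost pool remaining) = $5,354.94

Ending inventory = $5,354.94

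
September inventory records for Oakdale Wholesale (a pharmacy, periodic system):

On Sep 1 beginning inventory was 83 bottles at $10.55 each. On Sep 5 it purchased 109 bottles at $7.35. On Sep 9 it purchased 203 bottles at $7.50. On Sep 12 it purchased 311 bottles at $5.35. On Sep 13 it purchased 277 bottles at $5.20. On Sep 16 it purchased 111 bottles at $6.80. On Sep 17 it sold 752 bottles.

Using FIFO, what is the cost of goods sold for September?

COGS = $5,102.35

Sep 17, 752 sold [FIFO — oldest first]: 83 @ $10.55 + 109 @ $7.35 + 203 @ $7.50 + 311 @ $5.35 + 46 @ $5.20 = $5,102.35
Ending inventory: 231 @ $5.20 + 111 @ $6.80 = $1,956.00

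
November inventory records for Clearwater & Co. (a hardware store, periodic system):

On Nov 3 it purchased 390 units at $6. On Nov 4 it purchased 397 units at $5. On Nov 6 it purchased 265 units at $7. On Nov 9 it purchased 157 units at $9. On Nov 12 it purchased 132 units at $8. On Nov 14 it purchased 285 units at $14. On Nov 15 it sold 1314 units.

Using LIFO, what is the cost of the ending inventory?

Nov 15, 1314 sold [LIFO — newest first]: 285 @ $14 + 132 @ $8 + 157 @ $9 + 265 @ $7 + 397 @ $5 + 78 @ $6 = $10,767
Ending inventory: 312 @ $6 = $1,872

Ending inventory = $1,872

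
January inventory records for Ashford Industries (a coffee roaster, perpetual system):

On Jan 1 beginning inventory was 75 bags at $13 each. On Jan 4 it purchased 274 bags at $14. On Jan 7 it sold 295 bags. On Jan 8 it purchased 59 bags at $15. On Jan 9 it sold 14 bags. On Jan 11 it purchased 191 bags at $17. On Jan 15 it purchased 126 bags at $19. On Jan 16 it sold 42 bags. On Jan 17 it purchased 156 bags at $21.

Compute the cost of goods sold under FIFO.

COGS = $4,841

Jan 7, 295 sold [FIFO — oldest first]: 75 @ $13 + 220 @ $14 = $4,055
Jan 9, 14 sold [FIFO — oldest first]: 14 @ $14 = $196
Jan 16, 42 sold [FIFO — oldest first]: 40 @ $14 + 2 @ $15 = $590
Total COGS = $4,055 + $196 + $590 = $4,841
Ending inventory: 57 @ $15 + 191 @ $17 + 126 @ $19 + 156 @ $21 = $9,772
Check: goods available $14,613 = COGS $4,841 + ending $9,772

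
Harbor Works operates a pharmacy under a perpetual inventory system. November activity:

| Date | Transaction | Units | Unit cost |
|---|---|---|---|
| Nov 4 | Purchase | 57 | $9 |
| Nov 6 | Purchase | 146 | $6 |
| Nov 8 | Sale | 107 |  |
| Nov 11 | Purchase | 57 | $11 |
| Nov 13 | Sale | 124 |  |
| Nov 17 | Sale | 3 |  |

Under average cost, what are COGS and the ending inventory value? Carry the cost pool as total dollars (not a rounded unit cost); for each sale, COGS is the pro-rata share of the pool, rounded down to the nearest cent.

After Nov 4: 57 on hand, pool $513.00 (≈ $9.0000 each)
After Nov 6: 203 on hand, pool $1,389.00 (≈ $6.8424 each)
Nov 8, sell 107: 107/203 × $1,389.00 → $732.13
After Nov 11: 153 on hand, pool $1,283.87 (≈ $8.3913 each)
Nov 13, sell 124: 124/153 × $1,283.87 → $1,040.52
Nov 17, sell 3: 3/29 × $243.35 → $25.17
Total COGS = $732.13 + $1,040.52 + $25.17 = $1,797.82
Ending inventory (cost pool remaining) = $218.18

COGS = $1,797.82; ending inventory = $218.18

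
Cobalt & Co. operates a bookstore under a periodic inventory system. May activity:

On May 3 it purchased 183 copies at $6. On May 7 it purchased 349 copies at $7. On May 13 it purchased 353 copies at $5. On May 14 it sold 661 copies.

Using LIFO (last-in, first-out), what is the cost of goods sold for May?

May 14, 661 sold [LIFO — newest first]: 353 @ $5 + 308 @ $7 = $3,921
Ending inventory: 183 @ $6 + 41 @ $7 = $1,385

COGS = $3,921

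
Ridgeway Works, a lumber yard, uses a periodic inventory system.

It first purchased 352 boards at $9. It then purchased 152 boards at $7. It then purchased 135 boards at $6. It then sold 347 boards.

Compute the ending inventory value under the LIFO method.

Ending inventory = $2,628

Sale 1 (347) [LIFO — newest first]: 135 @ $6 + 152 @ $7 + 60 @ $9 = $2,414
Ending inventory: 292 @ $9 = $2,628
Check: goods available $5,042 = COGS $2,414 + ending $2,628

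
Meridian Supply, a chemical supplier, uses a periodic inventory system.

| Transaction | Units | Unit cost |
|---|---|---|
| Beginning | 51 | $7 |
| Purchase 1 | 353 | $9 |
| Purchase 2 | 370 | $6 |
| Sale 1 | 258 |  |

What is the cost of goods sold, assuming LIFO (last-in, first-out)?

Sale 1 (258) [LIFO — newest first]: 258 @ $6 = $1,548
Ending inventory: 51 @ $7 + 353 @ $9 + 112 @ $6 = $4,206
Check: goods available $5,754 = COGS $1,548 + ending $4,206

COGS = $1,548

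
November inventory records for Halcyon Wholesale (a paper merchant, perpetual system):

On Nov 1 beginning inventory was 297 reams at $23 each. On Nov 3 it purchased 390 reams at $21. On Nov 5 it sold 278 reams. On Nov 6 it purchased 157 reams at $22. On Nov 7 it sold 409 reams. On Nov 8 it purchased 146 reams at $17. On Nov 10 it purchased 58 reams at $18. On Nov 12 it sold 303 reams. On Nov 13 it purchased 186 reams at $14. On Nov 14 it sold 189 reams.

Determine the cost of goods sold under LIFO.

Nov 5, 278 sold [LIFO — newest first]: 278 @ $21 = $5,838
Nov 7, 409 sold [LIFO — newest first]: 157 @ $22 + 112 @ $21 + 140 @ $23 = $9,026
Nov 12, 303 sold [LIFO — newest first]: 58 @ $18 + 146 @ $17 + 99 @ $23 = $5,803
Nov 14, 189 sold [LIFO — newest first]: 186 @ $14 + 3 @ $23 = $2,673
Total COGS = $5,838 + $9,026 + $5,803 + $2,673 = $23,340
Ending inventory: 55 @ $23 = $1,265
Check: goods available $24,605 = COGS $23,340 + ending $1,265

COGS = $23,340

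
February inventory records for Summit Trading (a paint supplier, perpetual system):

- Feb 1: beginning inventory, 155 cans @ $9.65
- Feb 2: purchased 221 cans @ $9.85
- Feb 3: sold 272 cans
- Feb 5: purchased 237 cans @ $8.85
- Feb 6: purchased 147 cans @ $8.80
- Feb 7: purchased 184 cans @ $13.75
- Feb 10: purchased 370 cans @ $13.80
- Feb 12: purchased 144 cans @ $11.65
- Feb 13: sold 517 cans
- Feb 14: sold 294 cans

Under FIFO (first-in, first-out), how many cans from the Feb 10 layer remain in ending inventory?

Feb 3, 272 sold [FIFO — oldest first]: 155 @ $9.65 + 117 @ $9.85 = $2,648.20
Feb 13, 517 sold [FIFO — oldest first]: 104 @ $9.85 + 237 @ $8.85 + 147 @ $8.80 + 29 @ $13.75 = $4,814.20
Feb 14, 294 sold [FIFO — oldest first]: 155 @ $13.75 + 139 @ $13.80 = $4,049.45
Total COGS = $2,648.20 + $4,814.20 + $4,049.45 = $11,511.85
Ending inventory: 231 @ $13.80 + 144 @ $11.65 = $4,865.40
Check: goods available $16,377.25 = COGS $11,511.85 + ending $4,865.40

231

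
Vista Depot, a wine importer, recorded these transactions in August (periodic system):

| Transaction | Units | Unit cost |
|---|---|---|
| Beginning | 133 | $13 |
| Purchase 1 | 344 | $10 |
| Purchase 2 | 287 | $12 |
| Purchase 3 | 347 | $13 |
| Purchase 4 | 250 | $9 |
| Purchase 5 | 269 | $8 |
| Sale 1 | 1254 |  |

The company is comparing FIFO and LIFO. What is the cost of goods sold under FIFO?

COGS = $14,411

FIFO COGS: 133 @ $13 + 344 @ $10 + 287 @ $12 + 347 @ $13 + 143 @ $9 = $14,411
LIFO COGS: 269 @ $8 + 250 @ $9 + 347 @ $13 + 287 @ $12 + 101 @ $10 = $13,367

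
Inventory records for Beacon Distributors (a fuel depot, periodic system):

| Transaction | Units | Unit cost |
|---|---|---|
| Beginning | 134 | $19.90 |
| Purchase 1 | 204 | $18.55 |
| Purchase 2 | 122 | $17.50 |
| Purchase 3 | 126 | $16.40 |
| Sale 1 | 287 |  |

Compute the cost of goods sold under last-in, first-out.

Sale 1 (287) [LIFO — newest first]: 126 @ $16.40 + 122 @ $17.50 + 39 @ $18.55 = $4,924.85
Ending inventory: 134 @ $19.90 + 165 @ $18.55 = $5,727.35

COGS = $4,924.85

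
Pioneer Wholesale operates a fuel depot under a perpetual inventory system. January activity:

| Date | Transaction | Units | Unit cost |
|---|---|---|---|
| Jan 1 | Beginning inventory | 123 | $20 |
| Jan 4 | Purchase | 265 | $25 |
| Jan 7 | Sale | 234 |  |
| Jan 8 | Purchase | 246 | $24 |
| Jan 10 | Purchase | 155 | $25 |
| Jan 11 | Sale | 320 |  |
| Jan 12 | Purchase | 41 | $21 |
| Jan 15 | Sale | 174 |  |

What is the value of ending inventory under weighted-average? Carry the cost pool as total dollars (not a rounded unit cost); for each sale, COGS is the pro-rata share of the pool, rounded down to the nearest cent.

After Jan 1: 123 on hand, pool $2,460.00 (≈ $20.0000 each)
After Jan 4: 388 on hand, pool $9,085.00 (≈ $23.4149 each)
Jan 7, sell 234: 234/388 × $9,085.00 → $5,479.09
After Jan 8: 400 on hand, pool $9,509.91 (≈ $23.7748 each)
After Jan 10: 555 on hand, pool $13,384.91 (≈ $24.1170 each)
Jan 11, sell 320: 320/555 × $13,384.91 → $7,717.42
After Jan 12: 276 on hand, pool $6,528.49 (≈ $23.6539 each)
Jan 15, sell 174: 174/276 × $6,528.49 → $4,115.78
Total COGS = $5,479.09 + $7,717.42 + $4,115.78 = $17,312.29
Ending inventory (cost pool remaining) = $2,412.71

Ending inventory = $2,412.71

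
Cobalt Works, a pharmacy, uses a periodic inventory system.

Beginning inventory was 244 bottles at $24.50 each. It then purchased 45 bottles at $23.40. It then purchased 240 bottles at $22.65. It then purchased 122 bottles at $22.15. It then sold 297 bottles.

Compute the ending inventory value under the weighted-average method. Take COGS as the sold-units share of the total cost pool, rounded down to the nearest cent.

Sale 1, sell 297: 297/651 × $15,169.30 → $6,920.55
Ending inventory (cost pool remaining) = $8,248.75

Ending inventory = $8,248.75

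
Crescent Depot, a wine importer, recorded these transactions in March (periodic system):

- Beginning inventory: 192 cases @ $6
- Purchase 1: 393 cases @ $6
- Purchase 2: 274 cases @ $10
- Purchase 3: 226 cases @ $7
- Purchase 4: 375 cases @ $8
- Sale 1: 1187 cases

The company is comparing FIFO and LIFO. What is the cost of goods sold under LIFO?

FIFO COGS: 192 @ $6 + 393 @ $6 + 274 @ $10 + 226 @ $7 + 102 @ $8 = $8,648
LIFO COGS: 375 @ $8 + 226 @ $7 + 274 @ $10 + 312 @ $6 = $9,194

COGS = $9,194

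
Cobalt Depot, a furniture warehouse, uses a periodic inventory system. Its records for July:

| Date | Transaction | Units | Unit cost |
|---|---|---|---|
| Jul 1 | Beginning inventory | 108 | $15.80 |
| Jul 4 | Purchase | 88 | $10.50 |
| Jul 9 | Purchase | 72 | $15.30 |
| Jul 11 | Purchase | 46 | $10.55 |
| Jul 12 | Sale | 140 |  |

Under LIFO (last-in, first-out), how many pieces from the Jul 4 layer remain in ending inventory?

Jul 12, 140 sold [LIFO — newest first]: 46 @ $10.55 + 72 @ $15.30 + 22 @ $10.50 = $1,817.90
Ending inventory: 108 @ $15.80 + 66 @ $10.50 = $2,399.40

66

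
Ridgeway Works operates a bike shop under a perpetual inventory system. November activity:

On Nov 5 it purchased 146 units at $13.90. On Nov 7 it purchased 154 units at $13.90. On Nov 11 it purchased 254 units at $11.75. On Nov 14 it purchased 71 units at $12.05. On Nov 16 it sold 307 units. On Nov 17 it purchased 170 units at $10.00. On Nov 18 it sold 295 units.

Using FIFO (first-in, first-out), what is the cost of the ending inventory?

Ending inventory = $1,977.15

Nov 16, 307 sold [FIFO — oldest first]: 146 @ $13.90 + 154 @ $13.90 + 7 @ $11.75 = $4,252.25
Nov 18, 295 sold [FIFO — oldest first]: 247 @ $11.75 + 48 @ $12.05 = $3,480.65
Total COGS = $4,252.25 + $3,480.65 = $7,732.90
Ending inventory: 23 @ $12.05 + 170 @ $10.00 = $1,977.15
Check: goods available $9,710.05 = COGS $7,732.90 + ending $1,977.15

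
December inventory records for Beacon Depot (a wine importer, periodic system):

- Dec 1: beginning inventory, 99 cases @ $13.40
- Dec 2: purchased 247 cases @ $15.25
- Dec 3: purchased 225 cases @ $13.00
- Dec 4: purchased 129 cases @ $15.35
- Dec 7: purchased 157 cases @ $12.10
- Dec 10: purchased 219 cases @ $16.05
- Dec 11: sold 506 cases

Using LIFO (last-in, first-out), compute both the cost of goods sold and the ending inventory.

Dec 11, 506 sold [LIFO — newest first]: 219 @ $16.05 + 157 @ $12.10 + 129 @ $15.35 + 1 @ $13.00 = $7,407.80
Ending inventory: 99 @ $13.40 + 247 @ $15.25 + 224 @ $13.00 = $8,005.35

COGS = $7,407.80; ending inventory = $8,005.35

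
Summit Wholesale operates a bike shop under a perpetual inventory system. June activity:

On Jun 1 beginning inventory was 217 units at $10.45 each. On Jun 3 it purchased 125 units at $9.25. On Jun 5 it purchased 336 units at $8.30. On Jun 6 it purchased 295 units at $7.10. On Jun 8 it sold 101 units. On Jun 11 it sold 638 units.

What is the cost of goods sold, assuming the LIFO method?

Jun 8, 101 sold [LIFO — newest first]: 101 @ $7.10 = $717.10
Jun 11, 638 sold [LIFO — newest first]: 194 @ $7.10 + 336 @ $8.30 + 108 @ $9.25 = $5,165.20
Total COGS = $717.10 + $5,165.20 = $5,882.30
Ending inventory: 217 @ $10.45 + 17 @ $9.25 = $2,424.90
Check: goods available $8,307.20 = COGS $5,882.30 + ending $2,424.90

COGS = $5,882.30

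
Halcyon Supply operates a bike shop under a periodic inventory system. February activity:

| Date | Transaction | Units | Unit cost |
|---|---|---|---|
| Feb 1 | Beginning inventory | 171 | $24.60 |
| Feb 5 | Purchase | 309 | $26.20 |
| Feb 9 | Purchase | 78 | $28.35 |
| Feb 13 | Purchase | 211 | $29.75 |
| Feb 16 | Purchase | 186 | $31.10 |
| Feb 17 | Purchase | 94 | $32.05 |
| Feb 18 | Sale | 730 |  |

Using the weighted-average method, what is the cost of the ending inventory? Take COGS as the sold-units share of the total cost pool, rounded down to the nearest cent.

Feb 18, sell 730: 730/1049 × $29,588.25 → $20,590.48
Ending inventory (cost pool remaining) = $8,997.77

Ending inventory = $8,997.77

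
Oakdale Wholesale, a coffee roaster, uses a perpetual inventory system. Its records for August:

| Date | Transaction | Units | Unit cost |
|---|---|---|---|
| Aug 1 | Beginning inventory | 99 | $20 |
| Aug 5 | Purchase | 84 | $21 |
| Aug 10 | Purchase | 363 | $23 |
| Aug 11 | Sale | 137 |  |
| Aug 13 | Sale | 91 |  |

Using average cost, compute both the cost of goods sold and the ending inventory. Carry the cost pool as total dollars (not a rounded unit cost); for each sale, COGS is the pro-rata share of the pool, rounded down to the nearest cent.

After Aug 1: 99 on hand, pool $1,980.00 (≈ $20.0000 each)
After Aug 5: 183 on hand, pool $3,744.00 (≈ $20.4590 each)
After Aug 10: 546 on hand, pool $12,093.00 (≈ $22.1484 each)
Aug 11, sell 137: 137/546 × $12,093.00 → $3,034.32
Aug 13, sell 91: 91/409 × $9,058.68 → $2,015.50
Total COGS = $3,034.32 + $2,015.50 = $5,049.82
Ending inventory (cost pool remaining) = $7,043.18
Check: goods available $12,093.00 = COGS $5,049.82 + ending $7,043.18

COGS = $5,049.82; ending inventory = $7,043.18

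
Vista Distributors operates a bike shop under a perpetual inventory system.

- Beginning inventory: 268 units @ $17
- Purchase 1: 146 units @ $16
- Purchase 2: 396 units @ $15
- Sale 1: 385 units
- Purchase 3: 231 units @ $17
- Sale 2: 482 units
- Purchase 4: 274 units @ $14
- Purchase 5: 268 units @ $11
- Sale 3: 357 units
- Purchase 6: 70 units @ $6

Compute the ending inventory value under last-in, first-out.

Sale 1 (385) [LIFO — newest first]: 385 @ $15 = $5,775
Sale 2 (482) [LIFO — newest first]: 231 @ $17 + 11 @ $15 + 146 @ $16 + 94 @ $17 = $8,026
Sale 3 (357) [LIFO — newest first]: 268 @ $11 + 89 @ $14 = $4,194
Total COGS = $5,775 + $8,026 + $4,194 = $17,995
Ending inventory: 174 @ $17 + 185 @ $14 + 70 @ $6 = $5,968

Ending inventory = $5,968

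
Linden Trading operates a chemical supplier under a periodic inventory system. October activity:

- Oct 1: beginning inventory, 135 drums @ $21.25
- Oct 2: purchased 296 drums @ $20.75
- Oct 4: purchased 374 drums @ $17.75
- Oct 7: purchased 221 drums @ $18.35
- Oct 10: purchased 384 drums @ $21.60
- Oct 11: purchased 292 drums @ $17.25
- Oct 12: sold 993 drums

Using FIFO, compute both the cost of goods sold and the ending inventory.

COGS = $19,099.05; ending inventory = $13,936.95

Oct 12, 993 sold [FIFO — oldest first]: 135 @ $21.25 + 296 @ $20.75 + 374 @ $17.75 + 188 @ $18.35 = $19,099.05
Ending inventory: 33 @ $18.35 + 384 @ $21.60 + 292 @ $17.25 = $13,936.95
Check: goods available $33,036.00 = COGS $19,099.05 + ending $13,936.95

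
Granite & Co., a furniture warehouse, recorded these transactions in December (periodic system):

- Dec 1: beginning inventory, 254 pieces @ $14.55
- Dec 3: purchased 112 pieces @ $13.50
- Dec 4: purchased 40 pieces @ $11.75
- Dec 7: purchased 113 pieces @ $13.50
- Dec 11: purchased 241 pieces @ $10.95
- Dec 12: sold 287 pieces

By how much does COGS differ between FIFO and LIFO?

$881.25

FIFO COGS: 254 @ $14.55 + 33 @ $13.50 = $4,141.20
LIFO COGS: 241 @ $10.95 + 46 @ $13.50 = $3,259.95
Difference = |$4,141.20 − $3,259.95| = $881.25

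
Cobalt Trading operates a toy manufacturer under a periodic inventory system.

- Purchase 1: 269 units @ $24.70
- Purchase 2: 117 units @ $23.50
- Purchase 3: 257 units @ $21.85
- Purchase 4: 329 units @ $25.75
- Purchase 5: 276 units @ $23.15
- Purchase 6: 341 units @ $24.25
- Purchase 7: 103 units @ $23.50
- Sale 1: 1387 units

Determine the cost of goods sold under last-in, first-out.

Sale 1 (1387) [LIFO — newest first]: 103 @ $23.50 + 341 @ $24.25 + 276 @ $23.15 + 329 @ $25.75 + 257 @ $21.85 + 81 @ $23.50 = $33,069.85
Ending inventory: 269 @ $24.70 + 36 @ $23.50 = $7,490.30

COGS = $33,069.85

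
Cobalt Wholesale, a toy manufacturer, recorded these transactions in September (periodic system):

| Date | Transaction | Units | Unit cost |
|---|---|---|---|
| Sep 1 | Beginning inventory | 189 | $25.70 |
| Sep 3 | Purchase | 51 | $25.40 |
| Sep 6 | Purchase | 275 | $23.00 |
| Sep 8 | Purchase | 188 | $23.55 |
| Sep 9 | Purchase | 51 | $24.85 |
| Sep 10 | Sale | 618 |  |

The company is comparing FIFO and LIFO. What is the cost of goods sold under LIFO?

FIFO COGS: 189 @ $25.70 + 51 @ $25.40 + 275 @ $23.00 + 103 @ $23.55 = $14,903.35
LIFO COGS: 51 @ $24.85 + 188 @ $23.55 + 275 @ $23.00 + 51 @ $25.40 + 53 @ $25.70 = $14,677.25

COGS = $14,677.25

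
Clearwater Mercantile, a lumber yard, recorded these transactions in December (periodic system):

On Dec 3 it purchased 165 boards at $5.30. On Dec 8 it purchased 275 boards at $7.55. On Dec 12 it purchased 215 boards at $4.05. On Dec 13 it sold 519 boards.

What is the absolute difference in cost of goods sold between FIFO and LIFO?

FIFO COGS: 165 @ $5.30 + 275 @ $7.55 + 79 @ $4.05 = $3,270.70
LIFO COGS: 215 @ $4.05 + 275 @ $7.55 + 29 @ $5.30 = $3,100.70
Difference = |$3,270.70 − $3,100.70| = $170.00

$170.00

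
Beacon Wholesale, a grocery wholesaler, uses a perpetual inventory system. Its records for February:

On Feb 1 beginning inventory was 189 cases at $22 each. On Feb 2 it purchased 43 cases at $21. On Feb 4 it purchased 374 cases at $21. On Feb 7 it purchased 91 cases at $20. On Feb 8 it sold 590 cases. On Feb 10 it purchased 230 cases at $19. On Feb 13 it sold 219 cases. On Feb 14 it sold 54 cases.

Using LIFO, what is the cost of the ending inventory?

Ending inventory = $1,408

Feb 8, 590 sold [LIFO — newest first]: 91 @ $20 + 374 @ $21 + 43 @ $21 + 82 @ $22 = $12,381
Feb 13, 219 sold [LIFO — newest first]: 219 @ $19 = $4,161
Feb 14, 54 sold [LIFO — newest first]: 11 @ $19 + 43 @ $22 = $1,155
Total COGS = $12,381 + $4,161 + $1,155 = $17,697
Ending inventory: 64 @ $22 = $1,408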